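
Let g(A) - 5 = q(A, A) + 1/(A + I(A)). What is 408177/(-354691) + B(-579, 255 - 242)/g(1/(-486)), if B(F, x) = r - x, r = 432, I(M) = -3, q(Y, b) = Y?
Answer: 104029274424591/1173216741065 ≈ 88.670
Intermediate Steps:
g(A) = 5 + A + 1/(-3 + A) (g(A) = 5 + (A + 1/(A - 3)) = 5 + (A + 1/(-3 + A)) = 5 + A + 1/(-3 + A))
B(F, x) = 432 - x
408177/(-354691) + B(-579, 255 - 242)/g(1/(-486)) = 408177/(-354691) + (432 - (255 - 242))/(((-14 + (1/(-486))² + 2/(-486))/(-3 + 1/(-486)))) = 408177*(-1/354691) + (432 - 1*13)/(((-14 + (-1/486)² + 2*(-1/486))/(-3 - 1/486))) = -408177/354691 + (432 - 13)/(((-14 + 1/236196 - 1/243)/(-1459/486))) = -408177/354691 + 419/((-486/1459*(-3307715/236196))) = -408177/354691 + 419/(3307715/709074) = -408177/354691 + 419*(709074/3307715) = -408177/354691 + 297102006/3307715 = 104029274424591/1173216741065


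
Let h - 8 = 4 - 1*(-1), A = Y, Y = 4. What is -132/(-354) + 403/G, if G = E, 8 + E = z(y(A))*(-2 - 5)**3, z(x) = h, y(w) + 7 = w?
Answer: 74497/263553 ≈ 0.28266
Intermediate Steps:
A = 4
y(w) = -7 + w
h = 13 (h = 8 + (4 - 1*(-1)) = 8 + (4 + 1) = 8 + 5 = 13)
z(x) = 13
E = -4467 (E = -8 + 13*(-2 - 5)**3 = -8 + 13*(-7)**3 = -8 + 13*(-343) = -8 - 4459 = -4467)
G = -4467
-132/(-354) + 403/G = -132/(-354) + 403/(-4467) = -132*(-1/354) + 403*(-1/4467) = 22/59 - 403/4467 = 74497/263553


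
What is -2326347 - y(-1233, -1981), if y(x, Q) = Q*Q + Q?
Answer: -6248727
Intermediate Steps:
y(x, Q) = Q + Q² (y(x, Q) = Q² + Q = Q + Q²)
-2326347 - y(-1233, -1981) = -2326347 - (-1981)*(1 - 1981) = -2326347 - (-1981)*(-1980) = -2326347 - 1*3922380 = -2326347 - 3922380 = -6248727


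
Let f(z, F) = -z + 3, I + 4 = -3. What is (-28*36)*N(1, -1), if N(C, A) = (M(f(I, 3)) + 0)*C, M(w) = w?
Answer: -10080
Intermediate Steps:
I = -7 (I = -4 - 3 = -7)
f(z, F) = 3 - z
N(C, A) = 10*C (N(C, A) = ((3 - 1*(-7)) + 0)*C = ((3 + 7) + 0)*C = (10 + 0)*C = 10*C)
(-28*36)*N(1, -1) = (-28*36)*(10*1) = -1008*10 = -10080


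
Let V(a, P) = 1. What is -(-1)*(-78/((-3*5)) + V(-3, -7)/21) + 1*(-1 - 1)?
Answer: 341/105 ≈ 3.2476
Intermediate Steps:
-(-1)*(-78/((-3*5)) + V(-3, -7)/21) + 1*(-1 - 1) = -(-1)*(-78/((-3*5)) + 1/21) + 1*(-1 - 1) = -(-1)*(-78/(-15) + 1*(1/21)) + 1*(-2) = -(-1)*(-78*(-1/15) + 1/21) - 2 = -(-1)*(26/5 + 1/21) - 2 = -(-1)*551/105 - 2 = -1*(-551/105) - 2 = 551/105 - 2 = 341/105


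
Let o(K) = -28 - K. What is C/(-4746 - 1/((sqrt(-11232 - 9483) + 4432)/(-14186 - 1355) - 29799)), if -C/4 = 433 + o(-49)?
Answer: 369694665880037588528632/966173387588380801142393 - 28222456*I*sqrt(20715)/4830866937941904005711965 ≈ 0.38264 - 8.4084e-16*I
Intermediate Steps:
C = -1816 (C = -4*(433 + (-28 - 1*(-49))) = -4*(433 + (-28 + 49)) = -4*(433 + 21) = -4*454 = -1816)
C/(-4746 - 1/((sqrt(-11232 - 9483) + 4432)/(-14186 - 1355) - 29799)) = -1816/(-4746 - 1/((sqrt(-11232 - 9483) + 4432)/(-14186 - 1355) - 29799)) = -1816/(-4746 - 1/((sqrt(-20715) + 4432)/(-15541) - 29799)) = -1816/(-4746 - 1/((I*sqrt(20715) + 4432)*(-1/15541) - 29799)) = -1816/(-4746 - 1/((4432 + I*sqrt(20715))*(-1/15541) - 29799)) = -1816/(-4746 - 1/((-4432/15541 - I*sqrt(20715)/15541) - 29799)) = -1816/(-4746 - 1/(-463110691/15541 - I*sqrt(20715)/15541))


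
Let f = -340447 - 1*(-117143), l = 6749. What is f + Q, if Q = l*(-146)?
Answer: -1208658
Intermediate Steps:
Q = -985354 (Q = 6749*(-146) = -985354)
f = -223304 (f = -340447 + 117143 = -223304)
f + Q = -223304 - 985354 = -1208658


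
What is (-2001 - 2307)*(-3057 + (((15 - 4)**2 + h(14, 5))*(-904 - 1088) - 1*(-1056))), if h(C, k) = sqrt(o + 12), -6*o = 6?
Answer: 1046986164 + 8581536*sqrt(11) ≈ 1.0754e+9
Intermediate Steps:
o = -1 (o = -1/6*6 = -1)
h(C, k) = sqrt(11) (h(C, k) = sqrt(-1 + 12) = sqrt(11))
(-2001 - 2307)*(-3057 + (((15 - 4)**2 + h(14, 5))*(-904 - 1088) - 1*(-1056))) = (-2001 - 2307)*(-3057 + (((15 - 4)**2 + sqrt(11))*(-904 - 1088) - 1*(-1056))) = -4308*(-3057 + ((11**2 + sqrt(11))*(-1992) + 1056)) = -4308*(-3057 + ((121 + sqrt(11))*(-1992) + 1056)) = -4308*(-3057 + ((-241032 - 1992*sqrt(11)) + 1056)) = -4308*(-3057 + (-239976 - 1992*sqrt(11))) = -4308*(-243033 - 1992*sqrt(11)) = 1046986164 + 8581536*sqrt(11)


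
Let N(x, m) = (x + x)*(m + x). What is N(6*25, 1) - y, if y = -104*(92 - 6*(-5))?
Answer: 57988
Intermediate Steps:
N(x, m) = 2*x*(m + x) (N(x, m) = (2*x)*(m + x) = 2*x*(m + x))
y = -12688 (y = -104*(92 + 30) = -104*122 = -12688)
N(6*25, 1) - y = 2*(6*25)*(1 + 6*25) - 1*(-12688) = 2*150*(1 + 150) + 12688 = 2*150*151 + 12688 = 45300 + 12688 = 57988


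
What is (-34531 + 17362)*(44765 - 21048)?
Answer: -407197173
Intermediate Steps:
(-34531 + 17362)*(44765 - 21048) = -17169*23717 = -407197173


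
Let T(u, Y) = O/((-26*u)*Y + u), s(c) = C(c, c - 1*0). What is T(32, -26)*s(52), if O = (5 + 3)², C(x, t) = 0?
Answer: 0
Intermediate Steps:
s(c) = 0
O = 64 (O = 8² = 64)
T(u, Y) = 64/(u - 26*Y*u) (T(u, Y) = 64/((-26*u)*Y + u) = 64/(-26*Y*u + u) = 64/(u - 26*Y*u))
T(32, -26)*s(52) = -64/(32*(-1 + 26*(-26)))*0 = -64*1/32/(-1 - 676)*0 = -64*1/32/(-677)*0 = -64*1/32*(-1/677)*0 = (2/677)*0 = 0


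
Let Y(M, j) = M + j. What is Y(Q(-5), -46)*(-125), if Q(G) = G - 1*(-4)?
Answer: 5875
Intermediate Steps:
Q(G) = 4 + G (Q(G) = G + 4 = 4 + G)
Y(Q(-5), -46)*(-125) = ((4 - 5) - 46)*(-125) = (-1 - 46)*(-125) = -47*(-125) = 5875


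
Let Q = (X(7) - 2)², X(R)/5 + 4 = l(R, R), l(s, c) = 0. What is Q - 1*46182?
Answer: -45698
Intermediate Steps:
X(R) = -20 (X(R) = -20 + 5*0 = -20 + 0 = -20)
Q = 484 (Q = (-20 - 2)² = (-22)² = 484)
Q - 1*46182 = 484 - 1*46182 = 484 - 46182 = -45698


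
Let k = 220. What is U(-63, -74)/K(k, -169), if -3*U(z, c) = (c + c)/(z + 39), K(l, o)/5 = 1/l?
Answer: -814/9 ≈ -90.444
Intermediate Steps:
K(l, o) = 5/l
U(z, c) = -2*c/(3*(39 + z)) (U(z, c) = -(c + c)/(3*(z + 39)) = -2*c/(3*(39 + z)))
U(-63, -74)/K(k, -169) = (-2*(-74)/(117 + 3*(-63)))/((5/220)) = (-2*(-74)/(117 - 189))/((5*(1/220))) = (-2*(-74)/(-72))/(1/44) = -2*(-74)*(-1/72)*44 = -37/18*44 = -814/9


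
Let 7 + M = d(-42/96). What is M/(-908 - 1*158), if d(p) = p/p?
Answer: 3/533 ≈ 0.0056285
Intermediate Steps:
d(p) = 1
M = -6 (M = -7 + 1 = -6)
M/(-908 - 1*158) = -6/(-908 - 1*158) = -6/(-908 - 158) = -6/(-1066) = -6*(-1/1066) = 3/533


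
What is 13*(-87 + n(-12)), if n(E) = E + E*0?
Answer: -1287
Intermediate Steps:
n(E) = E (n(E) = E + 0 = E)
13*(-87 + n(-12)) = 13*(-87 - 12) = 13*(-99) = -1287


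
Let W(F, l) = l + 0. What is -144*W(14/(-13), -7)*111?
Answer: 111888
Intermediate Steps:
W(F, l) = l
-144*W(14/(-13), -7)*111 = -144*(-7)*111 = 1008*111 = 111888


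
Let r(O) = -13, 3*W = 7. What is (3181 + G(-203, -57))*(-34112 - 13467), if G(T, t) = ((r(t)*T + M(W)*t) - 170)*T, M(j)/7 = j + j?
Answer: 5711383160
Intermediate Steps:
W = 7/3 (W = (⅓)*7 = 7/3 ≈ 2.3333)
M(j) = 14*j (M(j) = 7*(j + j) = 7*(2*j) = 14*j)
G(T, t) = T*(-170 - 13*T + 98*t/3) (G(T, t) = ((-13*T + (14*(7/3))*t) - 170)*T = ((-13*T + 98*t/3) - 170)*T = (-170 - 13*T + 98*t/3)*T = T*(-170 - 13*T + 98*t/3))
(3181 + G(-203, -57))*(-34112 - 13467) = (3181 + (⅓)*(-203)*(-510 - 39*(-203) + 98*(-57)))*(-34112 - 13467) = (3181 + (⅓)*(-203)*(-510 + 7917 - 5586))*(-47579) = (3181 + (⅓)*(-203)*1821)*(-47579) = (3181 - 123221)*(-47579) = -120040*(-47579) = 5711383160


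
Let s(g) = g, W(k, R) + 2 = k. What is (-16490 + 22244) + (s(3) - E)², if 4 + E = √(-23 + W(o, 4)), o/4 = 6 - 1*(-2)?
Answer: 5810 - 14*√7 ≈ 5773.0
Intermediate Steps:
o = 32 (o = 4*(6 - 1*(-2)) = 4*(6 + 2) = 4*8 = 32)
W(k, R) = -2 + k
E = -4 + √7 (E = -4 + √(-23 + (-2 + 32)) = -4 + √(-23 + 30) = -4 + √7 ≈ -1.3542)
(-16490 + 22244) + (s(3) - E)² = (-16490 + 22244) + (3 - (-4 + √7))² = 5754 + (3 + (4 - √7))² = 5754 + (7 - √7)²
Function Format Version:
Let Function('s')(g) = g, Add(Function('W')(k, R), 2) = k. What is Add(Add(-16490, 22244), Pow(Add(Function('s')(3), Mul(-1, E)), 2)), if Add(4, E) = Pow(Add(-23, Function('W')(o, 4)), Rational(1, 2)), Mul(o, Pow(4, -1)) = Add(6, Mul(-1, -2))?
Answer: Add(5810, Mul(-14, Pow(7, Rational(1, 2)))) ≈ 5773.0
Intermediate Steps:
o = 32 (o = Mul(4, Add(6, Mul(-1, -2))) = Mul(4, Add(6, 2)) = Mul(4, 8) = 32)
Function('W')(k, R) = Add(-2, k)
E = Add(-4, Pow(7, Rational(1, 2))) (E = Add(-4, Pow(Add(-23, Add(-2, 32)), Rational(1, 2))) = Add(-4, Pow(Add(-23, 30), Rational(1, 2))) = Add(-4, Pow(7, Rational(1, 2))) ≈ -1.3542)
Add(Add(-16490, 22244), Pow(Add(Function('s')(3), Mul(-1, E)), 2)) = Add(Add(-16490, 22244), Pow(Add(3, Mul(-1, Add(-4, Pow(7, Rational(1, 2))))), 2)) = Add(5754, Pow(Add(3, Add(4, Mul(-1, Pow(7, Rational(1, 2))))), 2)) = Add(5754, Pow(Add(7, Mul(-1, Pow(7, Rational(1, 2)))), 2))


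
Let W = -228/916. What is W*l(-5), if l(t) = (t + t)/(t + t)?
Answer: -57/229 ≈ -0.24891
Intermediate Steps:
l(t) = 1 (l(t) = (2*t)/((2*t)) = (2*t)*(1/(2*t)) = 1)
W = -57/229 (W = -228*1/916 = -57/229 ≈ -0.24891)
W*l(-5) = -57/229*1 = -57/229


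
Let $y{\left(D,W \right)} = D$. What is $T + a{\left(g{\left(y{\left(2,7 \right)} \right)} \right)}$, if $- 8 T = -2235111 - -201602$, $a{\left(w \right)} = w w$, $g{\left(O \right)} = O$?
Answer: $\frac{2033541}{8} \approx 2.5419 \cdot 10^{5}$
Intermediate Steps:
$a{\left(w \right)} = w^{2}$
$T = \frac{2033509}{8}$ ($T = - \frac{-2235111 - -201602}{8} = - \frac{-2235111 + 201602}{8} = \left(- \frac{1}{8}\right) \left(-2033509\right) = \frac{2033509}{8} \approx 2.5419 \cdot 10^{5}$)
$T + a{\left(g{\left(y{\left(2,7 \right)} \right)} \right)} = \frac{2033509}{8} + 2^{2} = \frac{2033509}{8} + 4 = \frac{2033541}{8}$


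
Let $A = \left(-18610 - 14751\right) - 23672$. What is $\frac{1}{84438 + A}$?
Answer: $\frac{1}{27405} \approx 3.649 \cdot 10^{-5}$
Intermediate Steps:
$A = -57033$ ($A = -33361 - 23672 = -57033$)
$\frac{1}{84438 + A} = \frac{1}{84438 - 57033} = \frac{1}{27405}$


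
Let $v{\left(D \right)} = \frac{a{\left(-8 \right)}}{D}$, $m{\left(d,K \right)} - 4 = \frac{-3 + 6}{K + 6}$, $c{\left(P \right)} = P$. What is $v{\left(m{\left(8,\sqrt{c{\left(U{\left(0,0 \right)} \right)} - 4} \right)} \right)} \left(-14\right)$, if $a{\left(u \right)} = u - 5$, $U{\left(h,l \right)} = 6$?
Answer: $\frac{28028}{697} + \frac{546 \sqrt{2}}{697} \approx 41.32$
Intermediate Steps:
$a{\left(u \right)} = -5 + u$
$m{\left(d,K \right)} = 4 + \frac{3}{6 + K}$ ($m{\left(d,K \right)} = 4 + \frac{-3 + 6}{K + 6} = 4 + \frac{3}{6 + K}$)
$v{\left(D \right)} = - \frac{13}{D}$ ($v{\left(D \right)} = \frac{-5 - 8}{D} = - \frac{13}{D}$)
$v{\left(m{\left(8,\sqrt{c{\left(U{\left(0,0 \right)} \right)} - 4} \right)} \right)} \left(-14\right) = - \frac{13}{\frac{1}{6 + \sqrt{6 - 4}} \left(27 + 4 \sqrt{6 - 4}\right)} \left(-14\right) = - \frac{13}{\frac{1}{6 + \sqrt{2}} \left(27 + 4 \sqrt{2}\right)} \left(-14\right) = - 13 \frac{6 + \sqrt{2}}{27 + 4 \sqrt{2}} \left(-14\right) = - \frac{13 \left(6 + \sqrt{2}\right)}{27 + 4 \sqrt{2}} \left(-14\right) = \frac{182 \left(6 + \sqrt{2}\right)}{27 + 4 \sqrt{2}}$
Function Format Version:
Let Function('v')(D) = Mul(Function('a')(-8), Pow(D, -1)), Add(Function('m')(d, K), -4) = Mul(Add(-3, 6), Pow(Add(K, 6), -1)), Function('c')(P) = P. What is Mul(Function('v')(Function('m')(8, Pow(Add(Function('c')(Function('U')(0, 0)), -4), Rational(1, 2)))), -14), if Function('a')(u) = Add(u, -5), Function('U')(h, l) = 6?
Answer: Add(Rational(28028, 697), Mul(Rational(546, 697), Pow(2, Rational(1, 2)))) ≈ 41.320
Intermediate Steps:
Function('a')(u) = Add(-5, u)
Function('m')(d, K) = Add(4, Mul(3, Pow(Add(6, K), -1))) (Function('m')(d, K) = Add(4, Mul(Add(-3, 6), Pow(Add(K, 6), -1))) = Add(4, Mul(3, Pow(Add(6, K), -1))))
Function('v')(D) = Mul(-13, Pow(D, -1)) (Function('v')(D) = Mul(Add(-5, -8), Pow(D, -1)) = Mul(-13, Pow(D, -1)))
Mul(Function('v')(Function('m')(8, Pow(Add(Function('c')(Function('U')(0, 0)), -4), Rational(1, 2)))), -14) = Mul(Mul(-13, Pow(Mul(Pow(Add(6, Pow(Add(6, -4), Rational(1, 2))), -1), Add(27, Mul(4, Pow(Add(6, -4), Rational(1, 2))))), -1)), -14) = Mul(Mul(-13, Pow(Mul(Pow(Add(6, Pow(2, Rational(1, 2))), -1), Add(27, Mul(4, Pow(2, Rational(1, 2))))), -1)), -14) = Mul(Mul(-13, Mul(Pow(Add(27, Mul(4, Pow(2, Rational(1, 2)))), -1), Add(6, Pow(2, Rational(1, 2))))), -14) = Mul(Mul(-13, Pow(Add(27, Mul(4, Pow(2, Rational(1, 2)))), -1), Add(6, Pow(2, Rational(1, 2)))), -14) = Mul(182, Pow(Add(27, Mul(4, Pow(2, Rational(1, 2)))), -1), Add(6, Pow(2, Rational(1, 2))))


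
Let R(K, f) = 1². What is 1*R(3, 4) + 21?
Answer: 22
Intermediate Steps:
R(K, f) = 1
1*R(3, 4) + 21 = 1*1 + 21 = 1 + 21 = 22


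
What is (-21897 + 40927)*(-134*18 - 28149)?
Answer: -581575830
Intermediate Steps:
(-21897 + 40927)*(-134*18 - 28149) = 19030*(-2412 - 28149) = 19030*(-30561) = -581575830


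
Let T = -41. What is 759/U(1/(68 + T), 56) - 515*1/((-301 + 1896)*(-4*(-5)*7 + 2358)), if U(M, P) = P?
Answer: 302406245/22312136 ≈ 13.553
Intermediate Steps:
759/U(1/(68 + T), 56) - 515*1/((-301 + 1896)*(-4*(-5)*7 + 2358)) = 759/56 - 515*1/((-301 + 1896)*(-4*(-5)*7 + 2358)) = 759*(1/56) - 515*1/(1595*(20*7 + 2358)) = 759/56 - 515*1/(1595*(140 + 2358)) = 759/56 - 515/(2498*1595) = 759/56 - 515/3984310 = 759/56 - 515*1/3984310 = 759/56 - 103/796862 = 302406245/22312136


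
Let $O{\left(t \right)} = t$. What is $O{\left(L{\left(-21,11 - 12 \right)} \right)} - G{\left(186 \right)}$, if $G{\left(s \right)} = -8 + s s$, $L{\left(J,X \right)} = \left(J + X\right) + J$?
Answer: $-34631$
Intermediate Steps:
$L{\left(J,X \right)} = X + 2 J$
$G{\left(s \right)} = -8 + s^{2}$
$O{\left(L{\left(-21,11 - 12 \right)} \right)} - G{\left(186 \right)} = \left(\left(11 - 12\right) + 2 \left(-21\right)\right) - \left(-8 + 186^{2}\right) = \left(\left(11 - 12\right) - 42\right) - \left(-8 + 34596\right) = \left(-1 - 42\right) - 34588 = -43 - 34588 = -34631$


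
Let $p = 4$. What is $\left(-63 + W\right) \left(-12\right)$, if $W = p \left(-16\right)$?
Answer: $1524$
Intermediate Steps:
$W = -64$ ($W = 4 \left(-16\right) = -64$)
$\left(-63 + W\right) \left(-12\right) = \left(-63 - 64\right) \left(-12\right) = \left(-127\right) \left(-12\right) = 1524$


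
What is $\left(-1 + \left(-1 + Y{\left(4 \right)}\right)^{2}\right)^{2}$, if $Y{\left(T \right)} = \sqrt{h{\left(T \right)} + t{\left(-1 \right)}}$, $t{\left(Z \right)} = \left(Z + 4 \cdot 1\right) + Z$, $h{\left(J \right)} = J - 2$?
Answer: $0$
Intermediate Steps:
$h{\left(J \right)} = -2 + J$ ($h{\left(J \right)} = J - 2 = -2 + J$)
$t{\left(Z \right)} = 4 + 2 Z$ ($t{\left(Z \right)} = \left(Z + 4\right) + Z = \left(4 + Z\right) + Z = 4 + 2 Z$)
$Y{\left(T \right)} = \sqrt{T}$ ($Y{\left(T \right)} = \sqrt{\left(-2 + T\right) + \left(4 + 2 \left(-1\right)\right)} = \sqrt{\left(-2 + T\right) + \left(4 - 2\right)} = \sqrt{\left(-2 + T\right) + 2} = \sqrt{T}$)
$\left(-1 + \left(-1 + Y{\left(4 \right)}\right)^{2}\right)^{2} = \left(-1 + \left(-1 + \sqrt{4}\right)^{2}\right)^{2} = \left(-1 + \left(-1 + 2\right)^{2}\right)^{2} = \left(-1 + 1^{2}\right)^{2} = \left(-1 + 1\right)^{2} = 0^{2} = 0$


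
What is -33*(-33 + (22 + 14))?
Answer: -99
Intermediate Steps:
-33*(-33 + (22 + 14)) = -33*(-33 + 36) = -33*3 = -99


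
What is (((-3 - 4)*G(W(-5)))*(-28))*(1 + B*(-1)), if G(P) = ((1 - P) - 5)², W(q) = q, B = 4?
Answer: -588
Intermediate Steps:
G(P) = (-4 - P)²
(((-3 - 4)*G(W(-5)))*(-28))*(1 + B*(-1)) = (((-3 - 4)*(4 - 5)²)*(-28))*(1 + 4*(-1)) = (-7*(-1)²*(-28))*(1 - 4) = (-7*1*(-28))*(-3) = -7*(-28)*(-3) = 196*(-3) = -588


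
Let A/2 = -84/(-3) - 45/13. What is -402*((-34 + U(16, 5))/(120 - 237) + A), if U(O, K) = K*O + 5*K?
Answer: -759914/39 ≈ -19485.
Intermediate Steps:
U(O, K) = 5*K + K*O
A = 638/13 (A = 2*(-84/(-3) - 45/13) = 2*(-84*(-⅓) - 45*1/13) = 2*(28 - 45/13) = 2*(319/13) = 638/13 ≈ 49.077)
-402*((-34 + U(16, 5))/(120 - 237) + A) = -402*((-34 + 5*(5 + 16))/(120 - 237) + 638/13) = -402*((-34 + 5*21)/(-117) + 638/13) = -402*((-34 + 105)*(-1/117) + 638/13) = -402*(71*(-1/117) + 638/13) = -402*(-71/117 + 638/13) = -402*5671/117 = -759914/39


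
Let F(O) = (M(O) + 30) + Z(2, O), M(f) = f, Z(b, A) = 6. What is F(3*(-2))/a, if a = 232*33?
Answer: 5/1276 ≈ 0.0039185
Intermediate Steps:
a = 7656
F(O) = 36 + O (F(O) = (O + 30) + 6 = (30 + O) + 6 = 36 + O)
F(3*(-2))/a = (36 + 3*(-2))/7656 = (36 - 6)*(1/7656) = 30*(1/7656) = 5/1276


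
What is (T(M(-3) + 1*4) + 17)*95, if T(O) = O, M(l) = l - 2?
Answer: 1520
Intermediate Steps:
M(l) = -2 + l
(T(M(-3) + 1*4) + 17)*95 = (((-2 - 3) + 1*4) + 17)*95 = ((-5 + 4) + 17)*95 = (-1 + 17)*95 = 16*95 = 1520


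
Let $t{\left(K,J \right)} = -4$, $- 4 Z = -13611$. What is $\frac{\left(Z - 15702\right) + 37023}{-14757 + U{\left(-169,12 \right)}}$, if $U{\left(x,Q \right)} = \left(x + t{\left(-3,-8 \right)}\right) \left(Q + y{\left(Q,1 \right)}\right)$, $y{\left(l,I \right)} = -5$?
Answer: $- \frac{98895}{63872} \approx -1.5483$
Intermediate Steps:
$Z = \frac{13611}{4}$ ($Z = \left(- \frac{1}{4}\right) \left(-13611\right) = \frac{13611}{4} \approx 3402.8$)
$U{\left(x,Q \right)} = \left(-5 + Q\right) \left(-4 + x\right)$ ($U{\left(x,Q \right)} = \left(x - 4\right) \left(Q - 5\right) = \left(-4 + x\right) \left(-5 + Q\right) = \left(-5 + Q\right) \left(-4 + x\right)$)
$\frac{\left(Z - 15702\right) + 37023}{-14757 + U{\left(-169,12 \right)}} = \frac{\left(\frac{13611}{4} - 15702\right) + 37023}{-14757 + \left(20 - -845 - 48 + 12 \left(-169\right)\right)} = \frac{\left(\frac{13611}{4} - 15702\right) + 37023}{-14757 + \left(20 + 845 - 48 - 2028\right)} = \frac{- \frac{49197}{4} + 37023}{-14757 - 1211} = \frac{98895}{4 \left(-15968\right)} = \frac{98895}{4} \left(- \frac{1}{15968}\right) = - \frac{98895}{63872}$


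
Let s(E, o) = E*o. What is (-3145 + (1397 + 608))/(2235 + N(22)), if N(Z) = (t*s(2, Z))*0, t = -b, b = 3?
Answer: -76/149 ≈ -0.51007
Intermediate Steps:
t = -3 (t = -1*3 = -3)
N(Z) = 0 (N(Z) = -6*Z*0 = 0)
(-3145 + (1397 + 608))/(2235 + N(22)) = (-3145 + (1397 + 608))/(2235 + 0) = (-3145 + 2005)/2235 = -1140*1/2235 = -76/149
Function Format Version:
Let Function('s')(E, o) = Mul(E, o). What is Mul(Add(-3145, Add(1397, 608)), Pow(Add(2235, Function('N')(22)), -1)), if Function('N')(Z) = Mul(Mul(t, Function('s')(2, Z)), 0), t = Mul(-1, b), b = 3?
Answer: Rational(-76, 149) ≈ -0.51007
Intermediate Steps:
t = -3 (t = Mul(-1, 3) = -3)
Function('N')(Z) = 0 (Function('N')(Z) = Mul(Mul(-3, Mul(2, Z)), 0) = Mul(Mul(-6, Z), 0) = 0)
Mul(Add(-3145, Add(1397, 608)), Pow(Add(2235, Function('N')(22)), -1)) = Mul(Add(-3145, Add(1397, 608)), Pow(Add(2235, 0), -1)) = Mul(Add(-3145, 2005), Pow(2235, -1)) = Mul(-1140, Rational(1, 2235)) = Rational(-76, 149)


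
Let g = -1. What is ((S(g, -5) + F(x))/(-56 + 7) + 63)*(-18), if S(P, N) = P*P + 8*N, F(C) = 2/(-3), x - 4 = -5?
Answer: -8040/7 ≈ -1148.6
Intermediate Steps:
x = -1 (x = 4 - 5 = -1)
F(C) = -2/3 (F(C) = 2*(-1/3) = -2/3)
S(P, N) = P**2 + 8*N
((S(g, -5) + F(x))/(-56 + 7) + 63)*(-18) = ((((-1)**2 + 8*(-5)) - 2/3)/(-56 + 7) + 63)*(-18) = (((1 - 40) - 2/3)/(-49) + 63)*(-18) = ((-39 - 2/3)*(-1/49) + 63)*(-18) = (-119/3*(-1/49) + 63)*(-18) = (17/21 + 63)*(-18) = (1340/21)*(-18) = -8040/7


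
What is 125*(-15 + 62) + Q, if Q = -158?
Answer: 5717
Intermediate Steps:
125*(-15 + 62) + Q = 125*(-15 + 62) - 158 = 125*47 - 158 = 5875 - 158 = 5717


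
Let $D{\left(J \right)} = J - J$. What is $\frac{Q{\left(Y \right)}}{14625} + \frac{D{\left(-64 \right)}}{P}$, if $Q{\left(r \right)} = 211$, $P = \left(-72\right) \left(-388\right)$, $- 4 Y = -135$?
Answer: $\frac{211}{14625} \approx 0.014427$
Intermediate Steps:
$Y = \frac{135}{4}$ ($Y = \left(- \frac{1}{4}\right) \left(-135\right) = \frac{135}{4} \approx 33.75$)
$P = 27936$
$D{\left(J \right)} = 0$
$\frac{Q{\left(Y \right)}}{14625} + \frac{D{\left(-64 \right)}}{P} = \frac{211}{14625} + \frac{0}{27936} = 211 \cdot \frac{1}{14625} + 0 \cdot \frac{1}{27936} = \frac{211}{14625} + 0 = \frac{211}{14625}$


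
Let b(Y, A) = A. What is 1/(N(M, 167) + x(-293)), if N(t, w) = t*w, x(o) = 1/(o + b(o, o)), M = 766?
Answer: 586/74962291 ≈ 7.8173e-6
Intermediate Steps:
x(o) = 1/(2*o) (x(o) = 1/(o + o) = 1/(2*o))
1/(N(M, 167) + x(-293)) = 1/(766*167 + (1/2)/(-293)) = 1/(127922 + (1/2)*(-1/293)) = 1/(127922 - 1/586) = 1/(74962291/586) = 586/74962291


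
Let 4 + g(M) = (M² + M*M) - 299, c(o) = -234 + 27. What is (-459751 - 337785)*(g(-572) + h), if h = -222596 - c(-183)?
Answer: -344277150336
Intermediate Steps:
c(o) = -207
h = -222389 (h = -222596 - 1*(-207) = -222596 + 207 = -222389)
g(M) = -303 + 2*M² (g(M) = -4 + ((M² + M*M) - 299) = -4 + ((M² + M²) - 299) = -4 + (2*M² - 299) = -4 + (-299 + 2*M²) = -303 + 2*M²)
(-459751 - 337785)*(g(-572) + h) = (-459751 - 337785)*((-303 + 2*(-572)²) - 222389) = -797536*((-303 + 2*327184) - 222389) = -797536*((-303 + 654368) - 222389) = -797536*(654065 - 222389) = -797536*431676 = -344277150336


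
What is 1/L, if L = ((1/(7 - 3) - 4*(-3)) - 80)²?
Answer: 16/73441 ≈ 0.00021786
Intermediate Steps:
L = 73441/16 (L = ((1/4 + 12) - 80)² = ((¼ + 12) - 80)² = (49/4 - 80)² = (-271/4)² = 73441/16 ≈ 4590.1)
1/L = 1/(73441/16) = 16/73441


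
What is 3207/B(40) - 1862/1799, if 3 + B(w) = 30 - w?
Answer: -827657/3341 ≈ -247.73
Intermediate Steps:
B(w) = 27 - w (B(w) = -3 + (30 - w) = 27 - w)
3207/B(40) - 1862/1799 = 3207/(27 - 1*40) - 1862/1799 = 3207/(27 - 40) - 1862*1/1799 = 3207/(-13) - 266/257 = 3207*(-1/13) - 266/257 = -3207/13 - 266/257 = -827657/3341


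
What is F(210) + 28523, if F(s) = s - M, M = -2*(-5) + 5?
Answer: 28718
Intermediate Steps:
M = 15 (M = 10 + 5 = 15)
F(s) = -15 + s (F(s) = s - 1*15 = s - 15 = -15 + s)
F(210) + 28523 = (-15 + 210) + 28523 = 195 + 28523 = 28718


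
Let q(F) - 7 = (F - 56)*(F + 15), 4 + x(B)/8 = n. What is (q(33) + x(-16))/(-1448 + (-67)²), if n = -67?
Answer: -1665/3041 ≈ -0.54752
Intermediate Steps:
x(B) = -568 (x(B) = -32 + 8*(-67) = -32 - 536 = -568)
q(F) = 7 + (-56 + F)*(15 + F) (q(F) = 7 + (F - 56)*(F + 15) = 7 + (-56 + F)*(15 + F))
(q(33) + x(-16))/(-1448 + (-67)²) = ((-833 + 33² - 41*33) - 568)/(-1448 + (-67)²) = ((-833 + 1089 - 1353) - 568)/(-1448 + 4489) = (-1097 - 568)/3041 = -1665*1/3041 = -1665/3041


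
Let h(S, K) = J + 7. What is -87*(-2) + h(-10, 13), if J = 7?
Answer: 188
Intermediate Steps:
h(S, K) = 14 (h(S, K) = 7 + 7 = 14)
-87*(-2) + h(-10, 13) = -87*(-2) + 14 = 174 + 14 = 188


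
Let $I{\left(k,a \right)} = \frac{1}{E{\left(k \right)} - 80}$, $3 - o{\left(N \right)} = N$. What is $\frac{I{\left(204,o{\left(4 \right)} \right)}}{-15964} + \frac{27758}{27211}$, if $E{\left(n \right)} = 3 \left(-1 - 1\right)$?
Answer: $\frac{38109096443}{37358090744} \approx 1.0201$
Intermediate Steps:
$o{\left(N \right)} = 3 - N$
$E{\left(n \right)} = -6$ ($E{\left(n \right)} = 3 \left(-2\right) = -6$)
$I{\left(k,a \right)} = - \frac{1}{86}$ ($I{\left(k,a \right)} = \frac{1}{-6 - 80} = \frac{1}{-86} = - \frac{1}{86}$)
$\frac{I{\left(204,o{\left(4 \right)} \right)}}{-15964} + \frac{27758}{27211} = - \frac{1}{86 \left(-15964\right)} + \frac{27758}{27211} = \left(- \frac{1}{86}\right) \left(- \frac{1}{15964}\right) + 27758 \cdot \frac{1}{27211} = \frac{1}{1372904} + \frac{27758}{27211} = \frac{38109096443}{37358090744}$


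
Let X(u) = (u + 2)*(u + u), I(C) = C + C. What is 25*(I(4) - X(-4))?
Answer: -200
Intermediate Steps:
I(C) = 2*C
X(u) = 2*u*(2 + u) (X(u) = (2 + u)*(2*u) = 2*u*(2 + u))
25*(I(4) - X(-4)) = 25*(2*4 - 2*(-4)*(2 - 4)) = 25*(8 - 2*(-4)*(-2)) = 25*(8 - 1*16) = 25*(8 - 16) = 25*(-8) = -200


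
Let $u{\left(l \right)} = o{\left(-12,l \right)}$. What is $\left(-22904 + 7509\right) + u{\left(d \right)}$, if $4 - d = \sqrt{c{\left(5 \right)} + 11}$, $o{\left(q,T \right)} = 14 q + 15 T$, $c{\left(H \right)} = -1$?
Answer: $-15503 - 15 \sqrt{10} \approx -15550.0$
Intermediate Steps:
$d = 4 - \sqrt{10}$ ($d = 4 - \sqrt{-1 + 11} = 4 - \sqrt{10} \approx 0.83772$)
$u{\left(l \right)} = -168 + 15 l$ ($u{\left(l \right)} = 14 \left(-12\right) + 15 l = -168 + 15 l$)
$\left(-22904 + 7509\right) + u{\left(d \right)} = \left(-22904 + 7509\right) - \left(168 - 15 \left(4 - \sqrt{10}\right)\right) = -15395 - \left(108 + 15 \sqrt{10}\right) = -15503 - 15 \sqrt{10}$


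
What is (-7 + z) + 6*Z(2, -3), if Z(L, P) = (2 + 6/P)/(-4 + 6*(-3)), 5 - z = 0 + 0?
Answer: -2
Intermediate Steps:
z = 5 (z = 5 - (0 + 0) = 5 - 1*0 = 5 + 0 = 5)
Z(L, P) = -1/11 - 3/(11*P) (Z(L, P) = (2 + 6/P)/(-4 - 18) = (2 + 6/P)/(-22) = (2 + 6/P)*(-1/22) = -1/11 - 3/(11*P))
(-7 + z) + 6*Z(2, -3) = (-7 + 5) + 6*((1/11)*(-3 - 1*(-3))/(-3)) = -2 + 6*((1/11)*(-1/3)*(-3 + 3)) = -2 + 6*((1/11)*(-1/3)*0) = -2 + 6*0 = -2 + 0 = -2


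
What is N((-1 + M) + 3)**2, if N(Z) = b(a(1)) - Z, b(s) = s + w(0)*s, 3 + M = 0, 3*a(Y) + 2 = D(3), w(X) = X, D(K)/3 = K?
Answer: 100/9 ≈ 11.111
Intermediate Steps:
D(K) = 3*K
a(Y) = 7/3 (a(Y) = -2/3 + (3*3)/3 = -2/3 + (1/3)*9 = -2/3 + 3 = 7/3)
M = -3 (M = -3 + 0 = -3)
b(s) = s (b(s) = s + 0*s = s + 0 = s)
N(Z) = 7/3 - Z
N((-1 + M) + 3)**2 = (7/3 - ((-1 - 3) + 3))**2 = (7/3 - (-4 + 3))**2 = (7/3 - 1*(-1))**2 = (7/3 + 1)**2 = (10/3)**2 = 100/9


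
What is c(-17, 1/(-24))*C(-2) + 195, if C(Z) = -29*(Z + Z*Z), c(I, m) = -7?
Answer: 601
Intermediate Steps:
C(Z) = -29*Z - 29*Z² (C(Z) = -29*(Z + Z²) = -29*Z - 29*Z²)
c(-17, 1/(-24))*C(-2) + 195 = -(-203)*(-2)*(1 - 2) + 195 = -(-203)*(-2)*(-1) + 195 = -7*(-58) + 195 = 406 + 195 = 601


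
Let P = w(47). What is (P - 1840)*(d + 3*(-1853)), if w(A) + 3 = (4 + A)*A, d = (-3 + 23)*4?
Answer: -3035366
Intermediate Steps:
d = 80 (d = 20*4 = 80)
w(A) = -3 + A*(4 + A) (w(A) = -3 + (4 + A)*A = -3 + A*(4 + A))
P = 2394 (P = -3 + 47**2 + 4*47 = -3 + 2209 + 188 = 2394)
(P - 1840)*(d + 3*(-1853)) = (2394 - 1840)*(80 + 3*(-1853)) = 554*(80 - 5559) = 554*(-5479) = -3035366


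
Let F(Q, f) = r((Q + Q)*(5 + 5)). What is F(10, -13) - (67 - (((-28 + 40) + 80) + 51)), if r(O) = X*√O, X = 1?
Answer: 76 + 10*√2 ≈ 90.142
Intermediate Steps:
r(O) = √O (r(O) = 1*√O = √O)
F(Q, f) = 2*√5*√Q (F(Q, f) = √((Q + Q)*(5 + 5)) = √((2*Q)*10) = √(20*Q) = 2*√5*√Q)
F(10, -13) - (67 - (((-28 + 40) + 80) + 51)) = 2*√5*√10 - (67 - (((-28 + 40) + 80) + 51)) = 10*√2 - (67 - ((12 + 80) + 51)) = 10*√2 - (67 - (92 + 51)) = 10*√2 - (67 - 1*143) = 10*√2 - (67 - 143) = 10*√2 - 1*(-76) = 10*√2 + 76 = 76 + 10*√2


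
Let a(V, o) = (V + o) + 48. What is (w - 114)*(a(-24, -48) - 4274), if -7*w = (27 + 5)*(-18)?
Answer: 136308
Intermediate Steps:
a(V, o) = 48 + V + o
w = 576/7 (w = -(27 + 5)*(-18)/7 = -32*(-18)/7 = -⅐*(-576) = 576/7 ≈ 82.286)
(w - 114)*(a(-24, -48) - 4274) = (576/7 - 114)*((48 - 24 - 48) - 4274) = -222*(-24 - 4274)/7 = -222/7*(-4298) = 136308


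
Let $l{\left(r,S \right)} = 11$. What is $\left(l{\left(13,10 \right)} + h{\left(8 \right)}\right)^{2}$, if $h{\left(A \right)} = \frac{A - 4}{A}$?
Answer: $\frac{529}{4} \approx 132.25$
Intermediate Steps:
$h{\left(A \right)} = \frac{-4 + A}{A}$
$\left(l{\left(13,10 \right)} + h{\left(8 \right)}\right)^{2} = \left(11 + \frac{-4 + 8}{8}\right)^{2} = \left(11 + \frac{1}{8} \cdot 4\right)^{2} = \left(11 + \frac{1}{2}\right)^{2} = \left(\frac{23}{2}\right)^{2} = \frac{529}{4}$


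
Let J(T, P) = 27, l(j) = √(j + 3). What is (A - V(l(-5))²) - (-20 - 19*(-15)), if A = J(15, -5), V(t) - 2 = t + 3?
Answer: -261 - 10*I*√2 ≈ -261.0 - 14.142*I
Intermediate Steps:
l(j) = √(3 + j)
V(t) = 5 + t (V(t) = 2 + (t + 3) = 2 + (3 + t) = 5 + t)
A = 27
(A - V(l(-5))²) - (-20 - 19*(-15)) = (27 - (5 + √(3 - 5))²) - (-20 - 19*(-15)) = (27 - (5 + √(-2))²) - (-20 + 285) = (27 - (5 + I*√2)²) - 1*265 = (27 - (5 + I*√2)²) - 265 = -238 - (5 + I*√2)²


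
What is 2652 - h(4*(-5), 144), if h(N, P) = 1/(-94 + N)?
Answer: 302329/114 ≈ 2652.0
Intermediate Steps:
2652 - h(4*(-5), 144) = 2652 - 1/(-94 + 4*(-5)) = 2652 - 1/(-94 - 20) = 2652 - 1/(-114) = 2652 - 1*(-1/114) = 2652 + 1/114 = 302329/114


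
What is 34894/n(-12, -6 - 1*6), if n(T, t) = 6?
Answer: 17447/3 ≈ 5815.7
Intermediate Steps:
34894/n(-12, -6 - 1*6) = 34894/6 = 34894*(⅙) = 17447/3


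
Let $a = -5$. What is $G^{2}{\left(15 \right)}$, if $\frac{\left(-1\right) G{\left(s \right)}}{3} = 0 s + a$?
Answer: $225$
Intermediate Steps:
$G{\left(s \right)} = 15$ ($G{\left(s \right)} = - 3 \left(0 s - 5\right) = - 3 \left(0 - 5\right) = \left(-3\right) \left(-5\right) = 15$)
$G^{2}{\left(15 \right)} = 15^{2} = 225$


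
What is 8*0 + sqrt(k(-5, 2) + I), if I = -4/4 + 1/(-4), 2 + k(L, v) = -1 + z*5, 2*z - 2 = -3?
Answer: 3*I*sqrt(3)/2 ≈ 2.5981*I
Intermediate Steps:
z = -1/2 (z = 1 + (1/2)*(-3) = 1 - 3/2 = -1/2 ≈ -0.50000)
k(L, v) = -11/2 (k(L, v) = -2 + (-1 - 1/2*5) = -2 + (-1 - 5/2) = -2 - 7/2 = -11/2)
I = -5/4 (I = -4*1/4 + 1*(-1/4) = -1 - 1/4 = -5/4 ≈ -1.2500)
8*0 + sqrt(k(-5, 2) + I) = 8*0 + sqrt(-11/2 - 5/4) = 0 + sqrt(-27/4) = 0 + 3*I*sqrt(3)/2 = 3*I*sqrt(3)/2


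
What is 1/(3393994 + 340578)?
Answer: 1/3734572 ≈ 2.6777e-7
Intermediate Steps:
1/(3393994 + 340578) = 1/3734572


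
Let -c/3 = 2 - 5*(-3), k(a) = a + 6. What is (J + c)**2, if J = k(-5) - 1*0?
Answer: 2500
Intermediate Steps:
k(a) = 6 + a
J = 1 (J = (6 - 5) - 1*0 = 1 + 0 = 1)
c = -51 (c = -3*(2 - 5*(-3)) = -3*(2 + 15) = -3*17 = -51)
(J + c)**2 = (1 - 51)**2 = (-50)**2 = 2500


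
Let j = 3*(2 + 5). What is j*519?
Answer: 10899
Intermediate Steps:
j = 21 (j = 3*7 = 21)
j*519 = 21*519 = 10899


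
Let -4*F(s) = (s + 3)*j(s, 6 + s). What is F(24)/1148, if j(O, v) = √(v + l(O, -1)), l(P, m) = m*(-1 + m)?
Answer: -27*√2/1148 ≈ -0.033261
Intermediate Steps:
j(O, v) = √(2 + v) (j(O, v) = √(v - (-1 - 1)) = √(v - 1*(-2)) = √(v + 2) = √(2 + v))
F(s) = -√(8 + s)*(3 + s)/4 (F(s) = -(s + 3)*√(2 + (6 + s))/4 = -(3 + s)*√(8 + s)/4 = -√(8 + s)*(3 + s)/4)
F(24)/1148 = (√(8 + 24)*(-3 - 1*24)/4)/1148 = (√32*(-3 - 24)/4)*(1/1148) = ((¼)*(4*√2)*(-27))*(1/1148) = -27*√2*(1/1148) = -27*√2/1148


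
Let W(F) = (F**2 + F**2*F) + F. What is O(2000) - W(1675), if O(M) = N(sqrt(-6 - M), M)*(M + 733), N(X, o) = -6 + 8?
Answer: -4702223709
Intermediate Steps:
N(X, o) = 2
W(F) = F + F**2 + F**3 (W(F) = (F**2 + F**3) + F = F + F**2 + F**3)
O(M) = 1466 + 2*M (O(M) = 2*(M + 733) = 2*(733 + M) = 1466 + 2*M)
O(2000) - W(1675) = (1466 + 2*2000) - 1675*(1 + 1675 + 1675**2) = (1466 + 4000) - 1675*(1 + 1675 + 2805625) = 5466 - 1675*2807301 = 5466 - 1*4702229175 = 5466 - 4702229175 = -4702223709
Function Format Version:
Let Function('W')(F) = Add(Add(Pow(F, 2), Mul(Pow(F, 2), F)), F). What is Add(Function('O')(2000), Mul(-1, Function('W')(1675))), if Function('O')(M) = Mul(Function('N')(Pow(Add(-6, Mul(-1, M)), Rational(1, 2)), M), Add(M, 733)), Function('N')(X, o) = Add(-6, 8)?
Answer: -4702223709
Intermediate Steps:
Function('N')(X, o) = 2
Function('W')(F) = Add(F, Pow(F, 2), Pow(F, 3)) (Function('W')(F) = Add(Add(Pow(F, 2), Pow(F, 3)), F) = Add(F, Pow(F, 2), Pow(F, 3)))
Function('O')(M) = Add(1466, Mul(2, M)) (Function('O')(M) = Mul(2, Add(M, 733)) = Mul(2, Add(733, M)) = Add(1466, Mul(2, M)))
Add(Function('O')(2000), Mul(-1, Function('W')(1675))) = Add(Add(1466, Mul(2, 2000)), Mul(-1, Mul(1675, Add(1, 1675, Pow(1675, 2))))) = Add(Add(1466, 4000), Mul(-1, Mul(1675, Add(1, 1675, 2805625)))) = Add(5466, Mul(-1, Mul(1675, 2807301))) = Add(5466, Mul(-1, 4702229175)) = Add(5466, -4702229175) = -4702223709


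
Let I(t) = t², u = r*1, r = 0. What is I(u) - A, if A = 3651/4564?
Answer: -3651/4564 ≈ -0.79996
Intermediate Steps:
u = 0 (u = 0*1 = 0)
A = 3651/4564 (A = 3651*(1/4564) = 3651/4564 ≈ 0.79996)
I(u) - A = 0² - 1*3651/4564 = 0 - 3651/4564 = -3651/4564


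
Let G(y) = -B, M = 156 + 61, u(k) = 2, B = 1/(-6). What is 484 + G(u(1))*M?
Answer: 3121/6 ≈ 520.17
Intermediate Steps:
B = -1/6 ≈ -0.16667
M = 217
G(y) = 1/6 (G(y) = -1*(-1/6) = 1/6)
484 + G(u(1))*M = 484 + (1/6)*217 = 484 + 217/6 = 3121/6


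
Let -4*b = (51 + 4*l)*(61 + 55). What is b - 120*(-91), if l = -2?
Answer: 9673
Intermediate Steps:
b = -1247 (b = -(51 + 4*(-2))*(61 + 55)/4 = -(51 - 8)*116/4 = -43*116/4 = -¼*4988 = -1247)
b - 120*(-91) = -1247 - 120*(-91) = -1247 + 10920 = 9673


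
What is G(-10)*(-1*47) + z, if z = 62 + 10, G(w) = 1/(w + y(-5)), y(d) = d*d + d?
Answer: 673/10 ≈ 67.300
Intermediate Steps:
y(d) = d + d² (y(d) = d² + d = d + d²)
G(w) = 1/(20 + w) (G(w) = 1/(w - 5*(1 - 5)) = 1/(w - 5*(-4)) = 1/(w + 20) = 1/(20 + w))
z = 72
G(-10)*(-1*47) + z = (-1*47)/(20 - 10) + 72 = -47/10 + 72 = 673/10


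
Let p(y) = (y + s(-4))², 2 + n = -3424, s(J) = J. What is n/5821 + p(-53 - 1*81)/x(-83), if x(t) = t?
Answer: -111139482/483143 ≈ -230.03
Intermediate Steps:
n = -3426 (n = -2 - 3424 = -3426)
p(y) = (-4 + y)² (p(y) = (y - 4)² = (-4 + y)²)
n/5821 + p(-53 - 1*81)/x(-83) = -3426/5821 + (-4 + (-53 - 1*81))²/(-83) = -3426*1/5821 + (-4 + (-53 - 81))²*(-1/83) = -3426/5821 + (-4 - 134)²*(-1/83) = -3426/5821 + (-138)²*(-1/83) = -3426/5821 + 19044*(-1/83) = -3426/5821 - 19044/83 = -111139482/483143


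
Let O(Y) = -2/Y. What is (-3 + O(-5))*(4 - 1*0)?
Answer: -52/5 ≈ -10.400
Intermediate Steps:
(-3 + O(-5))*(4 - 1*0) = (-3 - 2/(-5))*(4 - 1*0) = (-3 - 2*(-⅕))*(4 + 0) = (-3 + ⅖)*4 = -13/5*4 = -52/5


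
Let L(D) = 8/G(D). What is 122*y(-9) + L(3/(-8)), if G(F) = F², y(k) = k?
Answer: -9370/9 ≈ -1041.1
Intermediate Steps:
L(D) = 8/D² (L(D) = 8/(D²) = 8/D²)
122*y(-9) + L(3/(-8)) = 122*(-9) + 8/(3/(-8))² = -1098 + 8/(3*(-⅛))² = -1098 + 8/(-3/8)² = -1098 + 8*(64/9) = -1098 + 512/9 = -9370/9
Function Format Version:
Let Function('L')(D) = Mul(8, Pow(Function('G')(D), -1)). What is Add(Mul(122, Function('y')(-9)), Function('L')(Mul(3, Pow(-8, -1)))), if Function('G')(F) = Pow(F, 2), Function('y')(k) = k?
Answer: Rational(-9370, 9) ≈ -1041.1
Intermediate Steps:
Function('L')(D) = Mul(8, Pow(D, -2)) (Function('L')(D) = Mul(8, Pow(Pow(D, 2), -1)) = Mul(8, Pow(D, -2)))
Add(Mul(122, Function('y')(-9)), Function('L')(Mul(3, Pow(-8, -1)))) = Add(Mul(122, -9), Mul(8, Pow(Mul(3, Pow(-8, -1)), -2))) = Add(-1098, Mul(8, Pow(Mul(3, Rational(-1, 8)), -2))) = Add(-1098, Mul(8, Pow(Rational(-3, 8), -2))) = Add(-1098, Mul(8, Rational(64, 9))) = Add(-1098, Rational(512, 9)) = Rational(-9370, 9)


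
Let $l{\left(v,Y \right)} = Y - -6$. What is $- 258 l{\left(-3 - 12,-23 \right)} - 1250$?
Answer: $3136$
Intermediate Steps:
$l{\left(v,Y \right)} = 6 + Y$ ($l{\left(v,Y \right)} = Y + 6 = 6 + Y$)
$- 258 l{\left(-3 - 12,-23 \right)} - 1250 = - 258 \left(6 - 23\right) - 1250 = \left(-258\right) \left(-17\right) - 1250 = 4386 - 1250 = 3136$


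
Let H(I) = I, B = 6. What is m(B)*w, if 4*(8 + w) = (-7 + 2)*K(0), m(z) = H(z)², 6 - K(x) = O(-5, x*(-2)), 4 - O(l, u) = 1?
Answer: -423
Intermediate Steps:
O(l, u) = 3 (O(l, u) = 4 - 1*1 = 4 - 1 = 3)
K(x) = 3 (K(x) = 6 - 1*3 = 6 - 3 = 3)
m(z) = z²
w = -47/4 (w = -8 + ((-7 + 2)*3)/4 = -8 + (-5*3)/4 = -8 + (¼)*(-15) = -8 - 15/4 = -47/4 ≈ -11.750)
m(B)*w = 6²*(-47/4) = 36*(-47/4) = -423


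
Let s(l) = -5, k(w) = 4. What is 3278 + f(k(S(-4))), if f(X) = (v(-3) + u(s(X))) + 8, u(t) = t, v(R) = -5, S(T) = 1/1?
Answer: 3276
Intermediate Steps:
S(T) = 1
f(X) = -2 (f(X) = (-5 - 5) + 8 = -10 + 8 = -2)
3278 + f(k(S(-4))) = 3278 - 2 = 3276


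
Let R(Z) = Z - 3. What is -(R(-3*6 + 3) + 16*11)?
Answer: -158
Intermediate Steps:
R(Z) = -3 + Z
-(R(-3*6 + 3) + 16*11) = -((-3 + (-3*6 + 3)) + 16*11) = -((-3 + (-18 + 3)) + 176) = -((-3 - 15) + 176) = -(-18 + 176) = -1*158 = -158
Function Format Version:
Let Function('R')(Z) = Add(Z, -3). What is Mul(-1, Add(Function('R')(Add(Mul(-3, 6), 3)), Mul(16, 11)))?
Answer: -158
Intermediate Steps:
Function('R')(Z) = Add(-3, Z)
Mul(-1, Add(Function('R')(Add(Mul(-3, 6), 3)), Mul(16, 11))) = Mul(-1, Add(Add(-3, Add(Mul(-3, 6), 3)), Mul(16, 11))) = Mul(-1, Add(Add(-3, Add(-18, 3)), 176)) = Mul(-1, Add(Add(-3, -15), 176)) = Mul(-1, Add(-18, 176)) = Mul(-1, 158) = -158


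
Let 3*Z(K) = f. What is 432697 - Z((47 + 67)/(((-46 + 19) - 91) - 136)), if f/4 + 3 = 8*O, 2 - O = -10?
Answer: 432573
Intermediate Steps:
O = 12 (O = 2 - 1*(-10) = 2 + 10 = 12)
f = 372 (f = -12 + 4*(8*12) = -12 + 4*96 = -12 + 384 = 372)
Z(K) = 124 (Z(K) = (⅓)*372 = 124)
432697 - Z((47 + 67)/(((-46 + 19) - 91) - 136)) = 432697 - 1*124 = 432697 - 124 = 432573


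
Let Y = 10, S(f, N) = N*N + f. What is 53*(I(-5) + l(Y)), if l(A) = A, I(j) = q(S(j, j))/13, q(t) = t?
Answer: 7950/13 ≈ 611.54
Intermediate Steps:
S(f, N) = f + N**2 (S(f, N) = N**2 + f = f + N**2)
I(j) = j/13 + j**2/13 (I(j) = (j + j**2)/13 = (j + j**2)*(1/13) = j/13 + j**2/13)
53*(I(-5) + l(Y)) = 53*((1/13)*(-5)*(1 - 5) + 10) = 53*((1/13)*(-5)*(-4) + 10) = 53*(20/13 + 10) = 53*(150/13) = 7950/13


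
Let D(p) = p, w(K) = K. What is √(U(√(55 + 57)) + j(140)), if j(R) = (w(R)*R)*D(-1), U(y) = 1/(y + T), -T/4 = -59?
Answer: √(-4625599 - 78400*√7)/(2*√(59 + √7)) ≈ 140.0*I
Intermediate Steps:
T = 236 (T = -4*(-59) = 236)
U(y) = 1/(236 + y) (U(y) = 1/(y + 236) = 1/(236 + y))
j(R) = -R² (j(R) = (R*R)*(-1) = R²*(-1) = -R²)
√(U(√(55 + 57)) + j(140)) = √(1/(236 + √(55 + 57)) - 1*140²) = √(1/(236 + √112) - 1*19600) = √(1/(236 + 4*√7) - 19600) = √(-19600 + 1/(236 + 4*√7))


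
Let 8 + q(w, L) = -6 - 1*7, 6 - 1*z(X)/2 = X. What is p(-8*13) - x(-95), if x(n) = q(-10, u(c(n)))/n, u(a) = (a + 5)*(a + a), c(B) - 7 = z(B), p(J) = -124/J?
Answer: 2399/2470 ≈ 0.97126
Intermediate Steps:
z(X) = 12 - 2*X
c(B) = 19 - 2*B (c(B) = 7 + (12 - 2*B) = 19 - 2*B)
u(a) = 2*a*(5 + a) (u(a) = (5 + a)*(2*a) = 2*a*(5 + a))
q(w, L) = -21 (q(w, L) = -8 + (-6 - 1*7) = -8 + (-6 - 7) = -8 - 13 = -21)
x(n) = -21/n
p(-8*13) - x(-95) = -124/((-8*13)) - (-21)/(-95) = -124/(-104) - (-21)*(-1)/95 = -124*(-1/104) - 1*21/95 = 31/26 - 21/95 = 2399/2470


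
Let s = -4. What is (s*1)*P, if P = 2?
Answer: -8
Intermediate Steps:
(s*1)*P = -4*1*2 = -4*2 = -8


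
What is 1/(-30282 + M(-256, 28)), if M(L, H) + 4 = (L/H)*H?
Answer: -1/30542 ≈ -3.2742e-5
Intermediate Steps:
M(L, H) = -4 + L (M(L, H) = -4 + (L/H)*H = -4 + L)
1/(-30282 + M(-256, 28)) = 1/(-30282 + (-4 - 256)) = 1/(-30282 - 260) = 1/(-30542) = -1/30542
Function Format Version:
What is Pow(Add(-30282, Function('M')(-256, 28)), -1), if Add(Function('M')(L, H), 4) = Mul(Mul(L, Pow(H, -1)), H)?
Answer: Rational(-1, 30542) ≈ -3.2742e-5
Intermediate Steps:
Function('M')(L, H) = Add(-4, L) (Function('M')(L, H) = Add(-4, Mul(Mul(L, Pow(H, -1)), H)) = Add(-4, L))
Pow(Add(-30282, Function('M')(-256, 28)), -1) = Pow(Add(-30282, Add(-4, -256)), -1) = Pow(Add(-30282, -260), -1) = Pow(-30542, -1) = Rational(-1, 30542)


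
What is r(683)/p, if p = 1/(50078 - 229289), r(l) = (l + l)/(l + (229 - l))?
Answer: -244802226/229 ≈ -1.0690e+6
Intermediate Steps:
r(l) = 2*l/229 (r(l) = (2*l)/229 = (2*l)*(1/229) = 2*l/229)
p = -1/179211 (p = 1/(-179211) = -1/179211 ≈ -5.5800e-6)
r(683)/p = ((2/229)*683)/(-1/179211) = (1366/229)*(-179211) = -244802226/229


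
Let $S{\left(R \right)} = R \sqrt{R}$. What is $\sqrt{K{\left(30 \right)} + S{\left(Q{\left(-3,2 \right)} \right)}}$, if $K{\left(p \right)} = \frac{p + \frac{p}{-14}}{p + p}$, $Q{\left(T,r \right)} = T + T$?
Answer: $\frac{\sqrt{91 - 1176 i \sqrt{6}}}{14} \approx 2.754 - 2.6683 i$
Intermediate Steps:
$Q{\left(T,r \right)} = 2 T$
$S{\left(R \right)} = R^{\frac{3}{2}}$
$K{\left(p \right)} = \frac{13}{28}$ ($K{\left(p \right)} = \frac{p + p \left(- \frac{1}{14}\right)}{2 p} = \left(p - \frac{p}{14}\right) \frac{1}{2 p} = \frac{13 p}{14} \frac{1}{2 p} = \frac{13}{28}$)
$\sqrt{K{\left(30 \right)} + S{\left(Q{\left(-3,2 \right)} \right)}} = \sqrt{\frac{13}{28} + \left(2 \left(-3\right)\right)^{\frac{3}{2}}} = \sqrt{\frac{13}{28} + \left(-6\right)^{\frac{3}{2}}} = \sqrt{\frac{13}{28} - 6 i \sqrt{6}}$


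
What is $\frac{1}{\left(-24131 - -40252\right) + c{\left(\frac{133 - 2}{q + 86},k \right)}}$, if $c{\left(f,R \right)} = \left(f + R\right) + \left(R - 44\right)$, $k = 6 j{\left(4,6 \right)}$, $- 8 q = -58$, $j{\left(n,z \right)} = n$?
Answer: $\frac{373}{6015149} \approx 6.201 \cdot 10^{-5}$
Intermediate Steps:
$q = \frac{29}{4}$ ($q = \left(- \frac{1}{8}\right) \left(-58\right) = \frac{29}{4} \approx 7.25$)
$k = 24$ ($k = 6 \cdot 4 = 24$)
$c{\left(f,R \right)} = -44 + f + 2 R$ ($c{\left(f,R \right)} = \left(R + f\right) + \left(-44 + R\right) = -44 + f + 2 R$)
$\frac{1}{\left(-24131 - -40252\right) + c{\left(\frac{133 - 2}{q + 86},k \right)}} = \frac{1}{\left(-24131 - -40252\right) + \left(-44 + \frac{133 - 2}{\frac{29}{4} + 86} + 2 \cdot 24\right)} = \frac{1}{\left(-24131 + 40252\right) + \left(-44 + \frac{131}{\frac{373}{4}} + 48\right)} = \frac{1}{16121 + \left(-44 + 131 \cdot \frac{4}{373} + 48\right)} = \frac{1}{16121 + \left(-44 + \frac{524}{373} + 48\right)} = \frac{1}{16121 + \frac{2016}{373}} = \frac{1}{\frac{6015149}{373}} = \frac{373}{6015149}$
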